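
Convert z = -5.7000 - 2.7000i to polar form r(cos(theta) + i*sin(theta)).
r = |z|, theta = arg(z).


r = sqrt(32.49+7.29) = sqrt(39.78) = 6.3071
theta = atan2(-2.7, -5.7) = -154.6538 degrees

r = 6.3071, theta = -154.6538 degrees


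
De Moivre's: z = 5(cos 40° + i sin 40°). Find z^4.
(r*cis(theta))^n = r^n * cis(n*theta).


r^4 = 5^4 = 625
n*theta = 4*40° = 160° = 160° (mod 360)
a = 625*cos(160°) = -587.3079
b = 625*sin(160°) = 213.7626

625 cis(160°) = -587.3079 + 213.7626i


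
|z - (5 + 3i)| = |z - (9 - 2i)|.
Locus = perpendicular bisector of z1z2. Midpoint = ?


Equal distances means the locus is the perpendicular bisector of z1 and z2.
Midpoint = ((5+9)/2, (3+(-2))/2) = (7.0000, 0.5000)

Perpendicular bisector through (7.0000, 0.5000)


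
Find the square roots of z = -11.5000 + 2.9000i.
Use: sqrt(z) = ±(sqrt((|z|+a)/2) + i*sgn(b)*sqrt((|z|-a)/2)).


|z| = sqrt(132.25+8.41) = 11.8600
sqrt((|z|+a)/2) = sqrt((11.8600+(-11.5))/2) = sqrt(0.1800) = 0.4243
sqrt((|z|-a)/2) = sqrt((11.8600-(-11.5))/2) = sqrt(11.6800) = 3.4176

±(0.4243 + 3.4176i) i.e. 0.4243 + 3.4176i and -0.4243 - 3.4176i


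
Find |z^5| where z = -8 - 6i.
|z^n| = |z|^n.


|z| = sqrt(64+36) = sqrt(100) = 10
|z^5| = |z|^5 = 10^5 = 100000

|z^5| = 100000


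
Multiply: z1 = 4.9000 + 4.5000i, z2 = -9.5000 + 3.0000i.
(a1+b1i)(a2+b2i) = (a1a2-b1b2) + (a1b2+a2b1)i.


Real = 4.9*(-9.5) - 4.5*3 = -46.55 - 13.5 = -60.05
Imag = 4.9*3 - (9.5)*4.5 = 14.7 - (42.75) = -28.05

-60.0500 - 28.0500i


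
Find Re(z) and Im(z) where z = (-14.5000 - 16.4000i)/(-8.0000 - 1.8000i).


Multiply by conjugate: (-14.5000 - 16.4000i)(-8.0000 + 1.8000i) / ((-8)^2 + (-1.8)^2)
Numerator real = -14.5*(-8) - (16.4)*(-1.8) = 145.52
Numerator imag = -16.4*(-8) - (-14.5)*(-1.8) = 105.1
Denominator = 67.24
Re(z) = 145.52/67.24 = 2.1642
Im(z) = 105.1/67.24 = 1.5631

Re(z) = 2.1642, Im(z) = 1.5631


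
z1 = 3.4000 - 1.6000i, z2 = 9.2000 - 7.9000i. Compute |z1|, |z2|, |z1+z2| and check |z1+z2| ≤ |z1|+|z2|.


|z1| = sqrt(3.4^2 + (-1.6)^2) = sqrt(14.12) = 3.7577
|z2| = sqrt(9.2^2 + (-7.9)^2) = sqrt(147.05) = 12.1264
z1+z2 = 12.6000 - 9.5000i
|z1+z2| = sqrt(249.01) = 15.7801
|z1|+|z2| = 3.7577 + 12.1264 = 15.8841

|z1+z2| = 15.7801 ≤ |z1|+|z2| = 15.8841 (verified)


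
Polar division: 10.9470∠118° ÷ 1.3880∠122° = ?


r = 10.9470 / 1.3880 = 7.8869
theta = 118° - 122° = -4° = 356° (mod 360)

7.8869 cis(356°)


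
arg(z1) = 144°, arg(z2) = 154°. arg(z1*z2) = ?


arg(z1*z2) = 144° + 154° = 298°
Normalized to (-180°, 180°]: -62°

-62°


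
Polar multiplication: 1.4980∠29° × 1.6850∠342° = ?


r = 1.4980 * 1.6850 = 2.5241
theta = 29° + 342° = 371° = 11° (mod 360)

2.5241 cis(11°)


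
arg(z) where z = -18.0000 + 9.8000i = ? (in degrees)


Re = -18, Im = 9.8
arg = atan2(9.8, -18) = 151.4342 degrees

arg(z) = 151.4342 degrees


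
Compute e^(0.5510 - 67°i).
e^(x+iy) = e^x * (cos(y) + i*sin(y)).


e^0.5510 = 1.7350
cos(-67°) = 0.3907
sin(-67°) = -0.9205
Real = 1.7350*0.3907 = 0.6779
Imag = 1.7350*(-0.9205) = -1.5971

0.6779 - 1.5971i


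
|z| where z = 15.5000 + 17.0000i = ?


|z| = sqrt(15.5^2 + 17^2) = sqrt(240.25 + 289) = sqrt(529.25) = 23.0054

|z| = 23.0054


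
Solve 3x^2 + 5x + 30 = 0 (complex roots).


disc = 5^2 - 4*3*30 = 25 - 360 = -335
sqrt(|disc|) = sqrt(335) = 18.3030
Real part = -5/(2*3) = -0.8333
Imag part = 18.3030/(2*3) = 3.0505

-0.8333 ± 3.0505i


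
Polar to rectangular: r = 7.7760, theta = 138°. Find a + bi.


a = 7.7760*cos(138°) = 7.7760*(-0.74314) = -5.7787
b = 7.7760*sin(138°) = 7.7760*0.66913 = 5.2032

-5.7787 + 5.2032i


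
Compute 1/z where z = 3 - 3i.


|z|^2 = 9+9 = 18
1/z = (3 + 3i)/18

1/z = 0.1667 + 0.1667i


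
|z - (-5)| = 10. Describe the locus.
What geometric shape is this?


|z - z0| = r is a circle with center z0 and radius r.
Center = (-5, 0), radius = 10

Circle with center (-5, 0) and radius 10


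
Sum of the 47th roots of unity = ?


The sum of all 47th roots of unity is 0.
Geometric series: (1 - w^47)/(1 - w) = (1-1)/(1-w) = 0 since w^47 = 1, w ≠ 1.
Alternatively: coefficient of z^46 in z^47 - 1 is 0.

0


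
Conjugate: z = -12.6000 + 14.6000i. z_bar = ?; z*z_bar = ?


z_bar = -12.6000 - 14.6000i
z*z_bar = (-12.6)^2 + 14.6^2 = 158.76 + 213.16 = 371.92

z_bar = -12.6000 - 14.6000i, z*z_bar = 371.92


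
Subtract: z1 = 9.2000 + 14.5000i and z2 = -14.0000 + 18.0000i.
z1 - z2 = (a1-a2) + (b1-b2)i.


Real: 9.2 + 14 = 23.2
Imag: 14.5 - 18 = -3.5

23.2000 - 3.5000i


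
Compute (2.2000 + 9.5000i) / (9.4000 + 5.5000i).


Conjugate of z2 = 9.4000 - 5.5000i
Numerator: (2.2000 + 9.5000i)(9.4000 - 5.5000i) = 72.9300 + 77.2000i
Denominator: 9.4^2 + 5.5^2 = 118.61
Result = (72.9300 + 77.2000i)/118.61

0.6149 + 0.6509i


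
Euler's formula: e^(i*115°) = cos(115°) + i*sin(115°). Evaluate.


cos(115°) = -0.4226
sin(115°) = 0.9063

e^(i*115°) = -0.4226 + 0.9063i


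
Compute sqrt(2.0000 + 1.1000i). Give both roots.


|z| = sqrt(4+1.21) = 2.2825
sqrt((|z|+a)/2) = sqrt((2.2825+2)/2) = sqrt(2.1413) = 1.4633
sqrt((|z|-a)/2) = sqrt((2.2825-2)/2) = sqrt(0.1413) = 0.3759

±(1.4633 + 0.3759i) i.e. 1.4633 + 0.3759i and -1.4633 - 0.3759i


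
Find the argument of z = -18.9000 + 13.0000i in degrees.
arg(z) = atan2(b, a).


Re = -18.9, Im = 13
arg = atan2(13, -18.9) = 145.4786 degrees

arg(z) = 145.4786 degrees


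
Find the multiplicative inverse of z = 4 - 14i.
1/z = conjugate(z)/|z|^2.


|z|^2 = 16+196 = 212
1/z = (4 + 14i)/212

1/z = 0.0189 + 0.0660i


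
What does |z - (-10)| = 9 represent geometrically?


|z - z0| = r is a circle with center z0 and radius r.
Center = (-10, 0), radius = 9

Circle with center (-10, 0) and radius 9


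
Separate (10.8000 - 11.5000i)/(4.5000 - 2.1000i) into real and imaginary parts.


Multiply by conjugate: (10.8000 - 11.5000i)(4.5000 + 2.1000i) / (4.5^2 + (-2.1)^2)
Numerator real = 10.8*4.5 - (11.5)*(-2.1) = 72.75
Numerator imag = -11.5*4.5 - 10.8*(-2.1) = -29.07
Denominator = 24.66
Re(z) = 72.75/24.66 = 2.9501
Im(z) = -29.07/24.66 = -1.1788

Re(z) = 2.9501, Im(z) = -1.1788


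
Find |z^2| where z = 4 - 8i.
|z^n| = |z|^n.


|z| = sqrt(16+64) = sqrt(80) = 8.9443
|z^2| = |z|^2 = (sqrt(80))^2 = 80

|z^2| = 80


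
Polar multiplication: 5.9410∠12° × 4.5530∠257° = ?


r = 5.9410 * 4.5530 = 27.0494
theta = 12° + 257° = 269° = 269° (mod 360)

27.0494 cis(269°)


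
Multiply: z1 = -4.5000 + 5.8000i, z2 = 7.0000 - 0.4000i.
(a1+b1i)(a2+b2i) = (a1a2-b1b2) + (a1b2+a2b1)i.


Real = -4.5*7 - 5.8*(-0.4) = -31.5 - (-2.32) = -29.18
Imag = -4.5*(-0.4) + 7*5.8 = 1.8 + 40.6 = 42.4

-29.1800 + 42.4000i


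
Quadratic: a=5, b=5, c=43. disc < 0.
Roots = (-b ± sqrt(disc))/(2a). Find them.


disc = 5^2 - 4*5*43 = 25 - 860 = -835
sqrt(|disc|) = sqrt(835) = 28.8964
Real part = -5/(2*5) = -0.5000
Imag part = 28.8964/(2*5) = 2.8896

-0.5000 ± 2.8896i


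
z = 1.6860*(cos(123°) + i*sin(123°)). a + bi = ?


a = 1.6860*cos(123°) = 1.6860*(-0.54464) = -0.9183
b = 1.6860*sin(123°) = 1.6860*0.8387 = 1.4140

-0.9183 + 1.4140i


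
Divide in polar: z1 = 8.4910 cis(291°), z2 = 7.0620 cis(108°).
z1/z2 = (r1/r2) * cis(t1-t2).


r = 8.4910 / 7.0620 = 1.2024
theta = 291° - 108° = 183° = 183° (mod 360)

1.2024 cis(183°)


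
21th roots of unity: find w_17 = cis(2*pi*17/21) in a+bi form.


Angle = 360*17/21 = 291.4286°
a = cos(291.4286°) = 0.3653
b = sin(291.4286°) = -0.9309

0.3653 - 0.9309i


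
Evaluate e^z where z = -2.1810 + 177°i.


e^-2.1810 = 0.11293
cos(177°) = -0.9986
sin(177°) = 0.0523
Real = 0.11293*(-0.9986) = -0.1128
Imag = 0.11293*0.0523 = 0.0059

-0.1128 + 0.0059i


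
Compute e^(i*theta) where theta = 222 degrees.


cos(222°) = -0.7431
sin(222°) = -0.6691

e^(i*222°) = -0.7431 - 0.6691i


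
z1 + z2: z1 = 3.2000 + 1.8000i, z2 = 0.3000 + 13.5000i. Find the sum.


Real: 3.2 + 0.3 = 3.5
Imag: 1.8 + 13.5 = 15.3

3.5000 + 15.3000i


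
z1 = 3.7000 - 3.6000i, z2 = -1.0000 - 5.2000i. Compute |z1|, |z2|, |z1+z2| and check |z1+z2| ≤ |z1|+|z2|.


|z1| = sqrt(3.7^2 + (-3.6)^2) = sqrt(26.65) = 5.1624
|z2| = sqrt((-1)^2 + (-5.2)^2) = sqrt(28.04) = 5.2953
z1+z2 = 2.7000 - 8.8000i
|z1+z2| = sqrt(84.73) = 9.2049
|z1|+|z2| = 5.1624 + 5.2953 = 10.4577

|z1+z2| = 9.2049 ≤ |z1|+|z2| = 10.4577 (verified)


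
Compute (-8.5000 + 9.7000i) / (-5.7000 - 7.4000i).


Conjugate of z2 = -5.7000 + 7.4000i
Numerator: (-8.5000 + 9.7000i)(-5.7000 + 7.4000i) = -23.3300 - 118.1900i
Denominator: (-5.7)^2 + (-7.4)^2 = 87.25
Result = (-23.3300 - 118.1900i)/87.25

-0.2674 - 1.3546i


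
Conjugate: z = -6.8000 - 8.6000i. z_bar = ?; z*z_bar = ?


z_bar = -6.8000 + 8.6000i
z*z_bar = (-6.8)^2 + (-8.6)^2 = 46.24 + 73.96 = 120.2

z_bar = -6.8000 + 8.6000i, z*z_bar = 120.2


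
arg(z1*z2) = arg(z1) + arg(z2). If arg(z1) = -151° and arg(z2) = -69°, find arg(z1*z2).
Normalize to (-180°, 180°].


arg(z1*z2) = -151° - 69° = -220°
Normalized to (-180°, 180°]: 140°

140°


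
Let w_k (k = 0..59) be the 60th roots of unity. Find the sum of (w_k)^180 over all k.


The roots are w_k = w^k with w = e^(2*pi*i/60), and (w^k)^180 = (w^180)^k.
So S = 1 + u + u^2 + ... + u^(59) with u = w^180.
180 = 3*60 + 0, so 180 is a multiple of 60 and u = (w^60)^3 = 1.
Every one of the 60 terms equals 1: S = 60

S = 60


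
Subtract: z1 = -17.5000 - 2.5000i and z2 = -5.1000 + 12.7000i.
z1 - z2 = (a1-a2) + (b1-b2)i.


Real: -17.5 + 5.1 = -12.4
Imag: -2.5 - 12.7 = -15.2

-12.4000 - 15.2000i


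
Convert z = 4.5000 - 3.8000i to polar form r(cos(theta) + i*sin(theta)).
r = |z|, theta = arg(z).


r = sqrt(20.25+14.44) = sqrt(34.69) = 5.8898
theta = atan2(-3.8, 4.5) = -40.1792 degrees

r = 5.8898, theta = -40.1792 degrees


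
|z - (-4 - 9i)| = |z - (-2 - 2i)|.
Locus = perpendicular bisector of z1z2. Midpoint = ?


Equal distances means the locus is the perpendicular bisector of z1 and z2.
Midpoint = ((-4+(-2))/2, (-9+(-2))/2) = (-3.0000, -5.5000)

Perpendicular bisector through (-3.0000, -5.5000)


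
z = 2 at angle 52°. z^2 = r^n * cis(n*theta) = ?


r^2 = 2^2 = 4
n*theta = 2*52° = 104° = 104° (mod 360)
a = 4*cos(104°) = -0.9677
b = 4*sin(104°) = 3.8812

4 cis(104°) = -0.9677 + 3.8812i


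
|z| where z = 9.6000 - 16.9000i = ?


|z| = sqrt(9.6^2 + (-16.9)^2) = sqrt(92.16 + 285.61) = sqrt(377.77) = 19.4363

|z| = 19.4363


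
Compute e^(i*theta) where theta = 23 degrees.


cos(23°) = 0.9205
sin(23°) = 0.3907

e^(i*23°) = 0.9205 + 0.3907i


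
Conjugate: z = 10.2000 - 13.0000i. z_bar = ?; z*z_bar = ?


z_bar = 10.2000 + 13.0000i
z*z_bar = 10.2^2 + (-13)^2 = 104.04 + 169 = 273.04

z_bar = 10.2000 + 13.0000i, z*z_bar = 273.04


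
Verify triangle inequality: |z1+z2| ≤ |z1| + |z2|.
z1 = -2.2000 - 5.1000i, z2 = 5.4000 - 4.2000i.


|z1| = sqrt((-2.2)^2 + (-5.1)^2) = sqrt(30.85) = 5.5543
|z2| = sqrt(5.4^2 + (-4.2)^2) = sqrt(46.8) = 6.8411
z1+z2 = 3.2000 - 9.3000i
|z1+z2| = sqrt(96.73) = 9.8351
|z1|+|z2| = 5.5543 + 6.8411 = 12.3954

|z1+z2| = 9.8351 ≤ |z1|+|z2| = 12.3954 (verified)


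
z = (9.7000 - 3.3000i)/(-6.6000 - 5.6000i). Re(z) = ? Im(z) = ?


Multiply by conjugate: (9.7000 - 3.3000i)(-6.6000 + 5.6000i) / ((-6.6)^2 + (-5.6)^2)
Numerator real = 9.7*(-6.6) - (3.3)*(-5.6) = -45.54
Numerator imag = -3.3*(-6.6) - 9.7*(-5.6) = 76.1
Denominator = 74.92
Re(z) = -45.54/74.92 = -0.6078
Im(z) = 76.1/74.92 = 1.0158

Re(z) = -0.6078, Im(z) = 1.0158


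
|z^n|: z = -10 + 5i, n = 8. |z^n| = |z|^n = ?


|z| = sqrt(100+25) = sqrt(125) = 11.1803
|z^8| = |z|^8 = (sqrt(125))^8 = 125^4 = 244140625

|z^8| = 244140625


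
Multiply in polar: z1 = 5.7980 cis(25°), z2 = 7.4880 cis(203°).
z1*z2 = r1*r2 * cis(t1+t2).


r = 5.7980 * 7.4880 = 43.4154
theta = 25° + 203° = 228° = 228° (mod 360)

43.4154 cis(228°)


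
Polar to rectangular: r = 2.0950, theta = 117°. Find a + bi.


a = 2.0950*cos(117°) = 2.0950*(-0.454) = -0.9511
b = 2.0950*sin(117°) = 2.0950*0.89101 = 1.8667

-0.9511 + 1.8667i


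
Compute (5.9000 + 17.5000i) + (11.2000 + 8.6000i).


Real: 5.9 + 11.2 = 17.1
Imag: 17.5 + 8.6 = 26.1

17.1000 + 26.1000i


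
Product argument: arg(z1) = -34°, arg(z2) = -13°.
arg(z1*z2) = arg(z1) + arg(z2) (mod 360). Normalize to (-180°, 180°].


arg(z1*z2) = -34° - 13° = -47°
Normalized to (-180°, 180°]: -47°

-47°


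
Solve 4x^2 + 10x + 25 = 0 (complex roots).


disc = 10^2 - 4*4*25 = 100 - 400 = -300
sqrt(|disc|) = sqrt(300) = 17.3205
Real part = -10/(2*4) = -1.2500
Imag part = 17.3205/(2*4) = 2.1651

-1.2500 ± 2.1651i


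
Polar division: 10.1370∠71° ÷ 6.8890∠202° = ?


r = 10.1370 / 6.8890 = 1.4715
theta = 71° - 202° = -131° = 229° (mod 360)

1.4715 cis(229°)


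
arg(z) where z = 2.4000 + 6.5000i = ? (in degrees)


Re = 2.4, Im = 6.5
arg = atan2(6.5, 2.4) = 69.7343 degrees

arg(z) = 69.7343 degrees


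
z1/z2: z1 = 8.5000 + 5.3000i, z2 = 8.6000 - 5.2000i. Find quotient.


Conjugate of z2 = 8.6000 + 5.2000i
Numerator: (8.5000 + 5.3000i)(8.6000 + 5.2000i) = 45.5400 + 89.7800i
Denominator: 8.6^2 + (-5.2)^2 = 101
Result = (45.5400 + 89.7800i)/101

0.4509 + 0.8889i


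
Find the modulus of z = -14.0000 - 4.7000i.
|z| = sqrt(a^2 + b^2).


|z| = sqrt((-14)^2 + (-4.7)^2) = sqrt(196 + 22.09) = sqrt(218.09) = 14.7679

|z| = 14.7679


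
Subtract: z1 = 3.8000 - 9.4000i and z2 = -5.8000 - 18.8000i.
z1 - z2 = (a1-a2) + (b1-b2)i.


Real: 3.8 + 5.8 = 9.6
Imag: -9.4 + 18.8 = 9.4

9.6000 + 9.4000i


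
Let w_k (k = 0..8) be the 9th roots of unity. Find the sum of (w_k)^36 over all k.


The roots are w_k = w^k with w = e^(2*pi*i/9), and (w^k)^36 = (w^36)^k.
So S = 1 + u + u^2 + ... + u^(8) with u = w^36.
36 = 4*9 + 0, so 36 is a multiple of 9 and u = (w^9)^4 = 1.
Every one of the 9 terms equals 1: S = 9

S = 9


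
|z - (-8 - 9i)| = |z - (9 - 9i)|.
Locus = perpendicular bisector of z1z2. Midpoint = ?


Equal distances means the locus is the perpendicular bisector of z1 and z2.
Midpoint = ((-8+9)/2, (-9+(-9))/2) = (0.5000, -9.0000)

Perpendicular bisector through (0.5000, -9.0000)


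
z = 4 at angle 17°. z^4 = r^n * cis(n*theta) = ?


r^4 = 4^4 = 256
n*theta = 4*17° = 68° = 68° (mod 360)
a = 256*cos(68°) = 95.8993
b = 256*sin(68°) = 237.3591

256 cis(68°) = 95.8993 + 237.3591i


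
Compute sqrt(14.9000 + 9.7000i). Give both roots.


|z| = sqrt(222.01+94.09) = 17.7792
sqrt((|z|+a)/2) = sqrt((17.7792+14.9)/2) = sqrt(16.3396) = 4.0422
sqrt((|z|-a)/2) = sqrt((17.7792-14.9)/2) = sqrt(1.4396) = 1.1998

±(4.0422 + 1.1998i) i.e. 4.0422 + 1.1998i and -4.0422 - 1.1998i


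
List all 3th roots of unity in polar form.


The 3th roots of unity are cis(360k/3°) for k=0..2
Angle step = 360/3 = 120°
Primitive root: cis(120°)
Primitive root = -0.5000 + 0.8660i

3 roots at angles: 0°, 120°, 240°


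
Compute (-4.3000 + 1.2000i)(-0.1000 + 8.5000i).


Real = -4.3*(-0.1) - 1.2*8.5 = 0.43 - 10.2 = -9.77
Imag = -4.3*8.5 - (0.1)*1.2 = -36.55 - (0.12) = -36.67

-9.7700 - 36.6700i


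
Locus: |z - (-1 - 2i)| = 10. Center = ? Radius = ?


|z - z0| = r is a circle with center z0 and radius r.
Center = (-1, -2), radius = 10

Circle with center (-1, -2) and radius 10


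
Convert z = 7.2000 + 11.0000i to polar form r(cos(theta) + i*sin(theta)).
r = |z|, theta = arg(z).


r = sqrt(51.84+121) = sqrt(172.84) = 13.1469
theta = atan2(11, 7.2) = 56.7934 degrees

r = 13.1469, theta = 56.7934 degrees


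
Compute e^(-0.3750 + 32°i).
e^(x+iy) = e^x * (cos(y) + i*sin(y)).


e^-0.3750 = 0.6873
cos(32°) = 0.84805
sin(32°) = 0.5299
Real = 0.6873*0.84805 = 0.5829
Imag = 0.6873*0.5299 = 0.3642

0.5829 + 0.3642i


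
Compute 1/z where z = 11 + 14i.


|z|^2 = 121+196 = 317
1/z = (11 - 14i)/317

1/z = 0.0347 - 0.0442i


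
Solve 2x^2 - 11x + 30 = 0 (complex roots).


disc = (-11)^2 - 4*2*30 = 121 - 240 = -119
sqrt(|disc|) = sqrt(119) = 10.9087
Real part = 11/(2*2) = 2.7500
Imag part = 10.9087/(2*2) = 2.7272

2.7500 ± 2.7272i


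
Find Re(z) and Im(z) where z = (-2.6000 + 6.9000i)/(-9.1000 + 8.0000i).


Multiply by conjugate: (-2.6000 + 6.9000i)(-9.1000 - 8.0000i) / ((-9.1)^2 + 8^2)
Numerator real = -2.6*(-9.1) + 6.9*8 = 78.86
Numerator imag = 6.9*(-9.1) - (-2.6)*8 = -41.99
Denominator = 146.81
Re(z) = 78.86/146.81 = 0.5372
Im(z) = -41.99/146.81 = -0.2860

Re(z) = 0.5372, Im(z) = -0.2860


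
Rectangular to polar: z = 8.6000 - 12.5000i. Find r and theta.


r = sqrt(73.96+156.25) = sqrt(230.21) = 15.1727
theta = atan2(-12.5, 8.6) = -55.4720 degrees

r = 15.1727, theta = -55.4720 degrees


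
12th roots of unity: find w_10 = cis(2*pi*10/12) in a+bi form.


Angle = 360*10/12 = 300°
a = cos(300°) = 0.5000
b = sin(300°) = -0.8660

0.5000 - 0.8660i


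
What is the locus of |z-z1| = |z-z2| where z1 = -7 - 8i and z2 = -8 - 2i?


Equal distances means the locus is the perpendicular bisector of z1 and z2.
Midpoint = ((-7+(-8))/2, (-8+(-2))/2) = (-7.5000, -5.0000)

Perpendicular bisector through (-7.5000, -5.0000)


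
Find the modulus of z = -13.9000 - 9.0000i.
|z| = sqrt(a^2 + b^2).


|z| = sqrt((-13.9)^2 + (-9)^2) = sqrt(193.21 + 81) = sqrt(274.21) = 16.5593

|z| = 16.5593


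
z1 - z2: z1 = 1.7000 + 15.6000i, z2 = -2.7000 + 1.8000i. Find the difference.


Real: 1.7 + 2.7 = 4.4
Imag: 15.6 - 1.8 = 13.8

4.4000 + 13.8000i


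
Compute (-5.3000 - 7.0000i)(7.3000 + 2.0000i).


Real = -5.3*7.3 - (-7)*2 = -38.69 - (-14) = -24.69
Imag = -5.3*2 + 7.3*(-7) = -10.6 - (51.1) = -61.7

-24.6900 - 61.7000i


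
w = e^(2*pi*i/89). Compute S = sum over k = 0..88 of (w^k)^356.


The roots are w_k = w^k with w = e^(2*pi*i/89), and (w^k)^356 = (w^356)^k.
So S = 1 + u + u^2 + ... + u^(88) with u = w^356.
356 = 4*89 + 0, so 356 is a multiple of 89 and u = (w^89)^4 = 1.
Every one of the 89 terms equals 1: S = 89

S = 89


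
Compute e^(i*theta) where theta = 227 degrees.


cos(227°) = -0.6820
sin(227°) = -0.7314

e^(i*227°) = -0.6820 - 0.7314i


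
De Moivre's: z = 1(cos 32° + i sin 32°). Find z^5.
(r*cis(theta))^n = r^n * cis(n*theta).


r^5 = 1^5 = 1
n*theta = 5*32° = 160° = 160° (mod 360)
a = 1*cos(160°) = -0.9397
b = 1*sin(160°) = 0.3420

1 cis(160°) = -0.9397 + 0.3420i


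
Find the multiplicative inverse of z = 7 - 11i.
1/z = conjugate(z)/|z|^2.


|z|^2 = 49+121 = 170
1/z = (7 + 11i)/170

1/z = 0.0412 + 0.0647i


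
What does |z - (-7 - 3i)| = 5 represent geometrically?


|z - z0| = r is a circle with center z0 and radius r.
Center = (-7, -3), radius = 5

Circle with center (-7, -3) and radius 5


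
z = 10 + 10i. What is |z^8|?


|z| = sqrt(100+100) = sqrt(200) = 14.1421
|z^8| = |z|^8 = (sqrt(200))^8 = 200^4 = 1600000000

|z^8| = 1600000000


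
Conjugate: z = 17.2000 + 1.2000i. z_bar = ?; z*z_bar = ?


z_bar = 17.2000 - 1.2000i
z*z_bar = 17.2^2 + 1.2^2 = 295.84 + 1.44 = 297.28

z_bar = 17.2000 - 1.2000i, z*z_bar = 297.28


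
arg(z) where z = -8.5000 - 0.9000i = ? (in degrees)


Re = -8.5, Im = -0.9
arg = atan2(-0.9, -8.5) = -173.9559 degrees

arg(z) = -173.9559 degrees


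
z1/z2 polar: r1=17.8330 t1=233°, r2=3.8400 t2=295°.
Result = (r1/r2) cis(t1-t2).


r = 17.8330 / 3.8400 = 4.6440
theta = 233° - 295° = -62° = 298° (mod 360)

4.6440 cis(298°)


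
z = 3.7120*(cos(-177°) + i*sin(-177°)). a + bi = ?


a = 3.7120*cos(-177°) = 3.7120*(-0.99863) = -3.7069
b = 3.7120*sin(-177°) = 3.7120*(-0.05234) = -0.1943

-3.7069 - 0.1943i


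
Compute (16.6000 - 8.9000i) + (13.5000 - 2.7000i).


Real: 16.6 + 13.5 = 30.1
Imag: -8.9 - 2.7 = -11.6

30.1000 - 11.6000i


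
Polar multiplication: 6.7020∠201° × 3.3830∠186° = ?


r = 6.7020 * 3.3830 = 22.6729
theta = 201° + 186° = 387° = 27° (mod 360)

22.6729 cis(27°)


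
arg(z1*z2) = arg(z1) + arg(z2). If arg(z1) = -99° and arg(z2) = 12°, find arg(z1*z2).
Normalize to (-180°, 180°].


arg(z1*z2) = -99° + 12° = -87°
Normalized to (-180°, 180°]: -87°

-87°


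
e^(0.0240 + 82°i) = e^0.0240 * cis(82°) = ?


e^0.0240 = 1.0243
cos(82°) = 0.1392
sin(82°) = 0.99027
Real = 1.0243*0.1392 = 0.1426
Imag = 1.0243*0.99027 = 1.0143

0.1426 + 1.0143i


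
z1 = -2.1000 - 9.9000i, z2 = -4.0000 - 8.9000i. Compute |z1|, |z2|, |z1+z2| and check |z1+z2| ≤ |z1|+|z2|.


|z1| = sqrt((-2.1)^2 + (-9.9)^2) = sqrt(102.42) = 10.1203
|z2| = sqrt((-4)^2 + (-8.9)^2) = sqrt(95.21) = 9.7576
z1+z2 = -6.1000 - 18.8000i
|z1+z2| = sqrt(390.65) = 19.7649
|z1|+|z2| = 10.1203 + 9.7576 = 19.8779

|z1+z2| = 19.7649 ≤ |z1|+|z2| = 19.8779 (verified)


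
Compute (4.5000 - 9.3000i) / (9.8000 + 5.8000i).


Conjugate of z2 = 9.8000 - 5.8000i
Numerator: (4.5000 - 9.3000i)(9.8000 - 5.8000i) = -9.8400 - 117.2400i
Denominator: 9.8^2 + 5.8^2 = 129.68
Result = (-9.8400 - 117.2400i)/129.68

-0.0759 - 0.9041i


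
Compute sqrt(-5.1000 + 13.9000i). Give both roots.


|z| = sqrt(26.01+193.21) = 14.8061
sqrt((|z|+a)/2) = sqrt((14.8061+(-5.1))/2) = sqrt(4.8530) = 2.2030
sqrt((|z|-a)/2) = sqrt((14.8061-(-5.1))/2) = sqrt(9.9530) = 3.1548

±(2.2030 + 3.1548i) i.e. 2.2030 + 3.1548i and -2.2030 - 3.1548i


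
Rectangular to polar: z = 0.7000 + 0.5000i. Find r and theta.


r = sqrt(0.49+0.25) = sqrt(0.74) = 0.8602
theta = atan2(0.5, 0.7) = 35.5377 degrees

r = 0.8602, theta = 35.5377 degrees


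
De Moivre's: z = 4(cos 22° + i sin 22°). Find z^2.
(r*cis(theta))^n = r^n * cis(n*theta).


r^2 = 4^2 = 16
n*theta = 2*22° = 44° = 44° (mod 360)
a = 16*cos(44°) = 11.5094
b = 16*sin(44°) = 11.1145

16 cis(44°) = 11.5094 + 11.1145i


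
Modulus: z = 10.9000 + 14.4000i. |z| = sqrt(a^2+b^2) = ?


|z| = sqrt(10.9^2 + 14.4^2) = sqrt(118.81 + 207.36) = sqrt(326.17) = 18.0602

|z| = 18.0602


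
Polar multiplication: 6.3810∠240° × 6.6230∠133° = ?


r = 6.3810 * 6.6230 = 42.2614
theta = 240° + 133° = 373° = 13° (mod 360)

42.2614 cis(13°)


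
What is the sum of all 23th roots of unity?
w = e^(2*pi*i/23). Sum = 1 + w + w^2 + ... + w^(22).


The sum of all 23th roots of unity is 0.
Geometric series: (1 - w^23)/(1 - w) = (1-1)/(1-w) = 0 since w^23 = 1, w ≠ 1.
Alternatively: coefficient of z^22 in z^23 - 1 is 0.

0


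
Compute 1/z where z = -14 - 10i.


|z|^2 = 196+100 = 296
1/z = (-14 + 10i)/296

1/z = -0.0473 + 0.0338i


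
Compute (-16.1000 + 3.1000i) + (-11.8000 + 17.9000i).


Real: -16.1 - 11.8 = -27.9
Imag: 3.1 + 17.9 = 21

-27.9000 + 21.0000i


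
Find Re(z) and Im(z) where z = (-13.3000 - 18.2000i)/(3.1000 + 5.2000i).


Multiply by conjugate: (-13.3000 - 18.2000i)(3.1000 - 5.2000i) / (3.1^2 + 5.2^2)
Numerator real = -13.3*3.1 - (18.2)*5.2 = -135.87
Numerator imag = -18.2*3.1 - (-13.3)*5.2 = 12.74
Denominator = 36.65
Re(z) = -135.87/36.65 = -3.7072
Im(z) = 12.74/36.65 = 0.3476

Re(z) = -3.7072, Im(z) = 0.3476


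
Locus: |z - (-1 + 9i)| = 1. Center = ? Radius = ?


|z - z0| = r is a circle with center z0 and radius r.
Center = (-1, 9), radius = 1

Circle with center (-1, 9) and radius 1


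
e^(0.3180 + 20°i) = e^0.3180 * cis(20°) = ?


e^0.3180 = 1.3744
cos(20°) = 0.9397
sin(20°) = 0.34202
Real = 1.3744*0.9397 = 1.2915
Imag = 1.3744*0.34202 = 0.4701

1.2915 + 0.4701i


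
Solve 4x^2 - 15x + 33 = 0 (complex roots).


disc = (-15)^2 - 4*4*33 = 225 - 528 = -303
sqrt(|disc|) = sqrt(303) = 17.4069
Real part = 15/(2*4) = 1.8750
Imag part = 17.4069/(2*4) = 2.1759

1.8750 ± 2.1759i


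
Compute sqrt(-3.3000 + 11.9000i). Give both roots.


|z| = sqrt(10.89+141.61) = 12.3491
sqrt((|z|+a)/2) = sqrt((12.3491+(-3.3))/2) = sqrt(4.5245) = 2.1271
sqrt((|z|-a)/2) = sqrt((12.3491-(-3.3))/2) = sqrt(7.8245) = 2.7972

±(2.1271 + 2.7972i) i.e. 2.1271 + 2.7972i and -2.1271 - 2.7972i


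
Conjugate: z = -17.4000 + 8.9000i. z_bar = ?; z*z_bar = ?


z_bar = -17.4000 - 8.9000i
z*z_bar = (-17.4)^2 + 8.9^2 = 302.76 + 79.21 = 381.97

z_bar = -17.4000 - 8.9000i, z*z_bar = 381.97


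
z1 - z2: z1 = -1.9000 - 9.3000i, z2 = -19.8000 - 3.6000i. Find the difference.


Real: -1.9 + 19.8 = 17.9
Imag: -9.3 + 3.6 = -5.7

17.9000 - 5.7000i


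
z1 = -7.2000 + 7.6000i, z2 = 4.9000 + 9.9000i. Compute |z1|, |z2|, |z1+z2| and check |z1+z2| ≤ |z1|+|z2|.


|z1| = sqrt((-7.2)^2 + 7.6^2) = sqrt(109.6) = 10.4690
|z2| = sqrt(4.9^2 + 9.9^2) = sqrt(122.02) = 11.0463
z1+z2 = -2.3000 + 17.5000i
|z1+z2| = sqrt(311.54) = 17.6505
|z1|+|z2| = 10.4690 + 11.0463 = 21.5153

|z1+z2| = 17.6505 ≤ |z1|+|z2| = 21.5153 (verified)


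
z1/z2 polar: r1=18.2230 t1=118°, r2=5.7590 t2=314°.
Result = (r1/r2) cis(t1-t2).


r = 18.2230 / 5.7590 = 3.1643
theta = 118° - 314° = -196° = 164° (mod 360)

3.1643 cis(164°)


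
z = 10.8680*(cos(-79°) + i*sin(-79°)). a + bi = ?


a = 10.8680*cos(-79°) = 10.8680*0.19081 = 2.0737
b = 10.8680*sin(-79°) = 10.8680*(-0.981627) = -10.6683

2.0737 - 10.6683i


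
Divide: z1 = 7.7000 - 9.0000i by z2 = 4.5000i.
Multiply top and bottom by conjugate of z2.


Conjugate of z2 = -4.5000i
Numerator: (7.7000 - 9.0000i)(-4.5000i) = -40.5000 - 34.6500i
Denominator: 0^2 + 4.5^2 = 20.25
Result = (-40.5000 - 34.6500i)/20.25

-2.0000 - 1.7111i


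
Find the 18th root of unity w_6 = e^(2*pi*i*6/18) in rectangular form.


Angle = 360*6/18 = 120°
a = cos(120°) = -0.5000
b = sin(120°) = 0.8660

-0.5000 + 0.8660i


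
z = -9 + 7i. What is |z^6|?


|z| = sqrt(81+49) = sqrt(130) = 11.4018
|z^6| = |z|^6 = (sqrt(130))^6 = 130^3 = 2197000

|z^6| = 2197000


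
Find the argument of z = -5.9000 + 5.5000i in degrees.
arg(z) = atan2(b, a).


Re = -5.9, Im = 5.5
arg = atan2(5.5, -5.9) = 137.0096 degrees

arg(z) = 137.0096 degrees


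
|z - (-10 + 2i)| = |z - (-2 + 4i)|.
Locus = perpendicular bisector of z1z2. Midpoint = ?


Equal distances means the locus is the perpendicular bisector of z1 and z2.
Midpoint = ((-10+(-2))/2, (2+4)/2) = (-6.0000, 3.0000)

Perpendicular bisector through (-6.0000, 3.0000)


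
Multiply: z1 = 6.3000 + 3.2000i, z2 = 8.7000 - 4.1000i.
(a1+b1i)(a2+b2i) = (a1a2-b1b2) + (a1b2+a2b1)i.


Real = 6.3*8.7 - 3.2*(-4.1) = 54.81 - (-13.12) = 67.93
Imag = 6.3*(-4.1) + 8.7*3.2 = -25.83 + 27.84 = 2.01

67.9300 + 2.0100i


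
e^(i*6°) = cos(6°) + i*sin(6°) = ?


cos(6°) = 0.9945
sin(6°) = 0.1045

e^(i*6°) = 0.9945 + 0.1045i


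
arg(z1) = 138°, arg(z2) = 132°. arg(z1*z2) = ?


arg(z1*z2) = 138° + 132° = 270°
Normalized to (-180°, 180°]: -90°

-90°


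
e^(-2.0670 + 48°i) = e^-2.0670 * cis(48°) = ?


e^-2.0670 = 0.1266
cos(48°) = 0.6691
sin(48°) = 0.7431
Real = 0.1266*0.6691 = 0.0847
Imag = 0.1266*0.7431 = 0.0941

0.0847 + 0.0941i


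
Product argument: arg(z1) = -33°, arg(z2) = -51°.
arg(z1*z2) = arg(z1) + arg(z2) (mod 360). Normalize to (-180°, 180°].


arg(z1*z2) = -33° - 51° = -84°
Normalized to (-180°, 180°]: -84°

-84°


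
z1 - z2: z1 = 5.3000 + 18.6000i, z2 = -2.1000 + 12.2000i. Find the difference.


Real: 5.3 + 2.1 = 7.4
Imag: 18.6 - 12.2 = 6.4

7.4000 + 6.4000i


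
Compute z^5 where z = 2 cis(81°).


r^5 = 2^5 = 32
n*theta = 5*81° = 405° = 45° (mod 360)
a = 32*cos(45°) = 22.6274
b = 32*sin(45°) = 22.6274

32 cis(45°) = 22.6274 + 22.6274i


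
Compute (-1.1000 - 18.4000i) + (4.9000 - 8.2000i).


Real: -1.1 + 4.9 = 3.8
Imag: -18.4 - 8.2 = -26.6

3.8000 - 26.6000i


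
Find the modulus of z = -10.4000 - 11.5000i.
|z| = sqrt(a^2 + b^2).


|z| = sqrt((-10.4)^2 + (-11.5)^2) = sqrt(108.16 + 132.25) = sqrt(240.41) = 15.5052

|z| = 15.5052


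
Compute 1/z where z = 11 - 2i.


|z|^2 = 121+4 = 125
1/z = (11 + 2i)/125

1/z = 0.0880 + 0.0160i


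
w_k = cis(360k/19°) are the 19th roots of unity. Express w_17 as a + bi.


Angle = 360*17/19 = 322.1053°
a = cos(322.1053°) = 0.7891
b = sin(322.1053°) = -0.6142

0.7891 - 0.6142i


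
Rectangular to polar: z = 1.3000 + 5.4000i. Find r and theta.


r = sqrt(1.69+29.16) = sqrt(30.85) = 5.5543
theta = atan2(5.4, 1.3) = 76.4641 degrees

r = 5.5543, theta = 76.4641 degrees


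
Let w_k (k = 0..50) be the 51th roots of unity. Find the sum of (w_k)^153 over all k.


The roots are w_k = w^k with w = e^(2*pi*i/51), and (w^k)^153 = (w^153)^k.
So S = 1 + u + u^2 + ... + u^(50) with u = w^153.
153 = 3*51 + 0, so 153 is a multiple of 51 and u = (w^51)^3 = 1.
Every one of the 51 terms equals 1: S = 51

S = 51


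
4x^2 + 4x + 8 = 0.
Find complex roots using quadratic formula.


disc = 4^2 - 4*4*8 = 16 - 128 = -112
sqrt(|disc|) = sqrt(112) = 10.5830
Real part = -4/(2*4) = -0.5000
Imag part = 10.5830/(2*4) = 1.3229

-0.5000 ± 1.3229i


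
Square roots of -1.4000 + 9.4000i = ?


|z| = sqrt(1.96+88.36) = 9.5037
sqrt((|z|+a)/2) = sqrt((9.5037+(-1.4))/2) = sqrt(4.0518) = 2.0129
sqrt((|z|-a)/2) = sqrt((9.5037-(-1.4))/2) = sqrt(5.4518) = 2.3349

±(2.0129 + 2.3349i) i.e. 2.0129 + 2.3349i and -2.0129 - 2.3349i


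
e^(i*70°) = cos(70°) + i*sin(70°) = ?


cos(70°) = 0.3420
sin(70°) = 0.9397

e^(i*70°) = 0.3420 + 0.9397i


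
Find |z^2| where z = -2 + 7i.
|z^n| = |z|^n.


|z| = sqrt(4+49) = sqrt(53) = 7.2801
|z^2| = |z|^2 = (sqrt(53))^2 = 53

|z^2| = 53


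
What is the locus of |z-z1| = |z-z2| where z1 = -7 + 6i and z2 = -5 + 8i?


Equal distances means the locus is the perpendicular bisector of z1 and z2.
Midpoint = ((-7+(-5))/2, (6+8)/2) = (-6.0000, 7.0000)

Perpendicular bisector through (-6.0000, 7.0000)


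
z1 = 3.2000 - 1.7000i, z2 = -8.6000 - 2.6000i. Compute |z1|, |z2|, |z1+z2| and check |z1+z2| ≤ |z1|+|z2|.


|z1| = sqrt(3.2^2 + (-1.7)^2) = sqrt(13.13) = 3.6235
|z2| = sqrt((-8.6)^2 + (-2.6)^2) = sqrt(80.72) = 8.9844
z1+z2 = -5.4000 - 4.3000i
|z1+z2| = sqrt(47.65) = 6.9029
|z1|+|z2| = 3.6235 + 8.9844 = 12.6079

|z1+z2| = 6.9029 ≤ |z1|+|z2| = 12.6079 (verified)


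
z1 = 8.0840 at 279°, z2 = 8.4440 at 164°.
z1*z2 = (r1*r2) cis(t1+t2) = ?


r = 8.0840 * 8.4440 = 68.2613
theta = 279° + 164° = 443° = 83° (mod 360)

68.2613 cis(83°)


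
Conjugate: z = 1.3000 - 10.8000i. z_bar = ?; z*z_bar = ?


z_bar = 1.3000 + 10.8000i
z*z_bar = 1.3^2 + (-10.8)^2 = 1.69 + 116.64 = 118.33

z_bar = 1.3000 + 10.8000i, z*z_bar = 118.33


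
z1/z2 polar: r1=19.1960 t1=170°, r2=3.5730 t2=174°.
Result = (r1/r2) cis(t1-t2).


r = 19.1960 / 3.5730 = 5.3725
theta = 170° - 174° = -4° = 356° (mod 360)

5.3725 cis(356°)


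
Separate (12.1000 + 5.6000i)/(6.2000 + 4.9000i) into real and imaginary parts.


Multiply by conjugate: (12.1000 + 5.6000i)(6.2000 - 4.9000i) / (6.2^2 + 4.9^2)
Numerator real = 12.1*6.2 + 5.6*4.9 = 102.46
Numerator imag = 5.6*6.2 - 12.1*4.9 = -24.57
Denominator = 62.45
Re(z) = 102.46/62.45 = 1.6407
Im(z) = -24.57/62.45 = -0.3934

Re(z) = 1.6407, Im(z) = -0.3934


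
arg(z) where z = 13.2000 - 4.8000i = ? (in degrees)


Re = 13.2, Im = -4.8
arg = atan2(-4.8, 13.2) = -19.9831 degrees

arg(z) = -19.9831 degrees


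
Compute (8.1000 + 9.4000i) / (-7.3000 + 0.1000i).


Conjugate of z2 = -7.3000 - 0.1000i
Numerator: (8.1000 + 9.4000i)(-7.3000 - 0.1000i) = -58.1900 - 69.4300i
Denominator: (-7.3)^2 + 0.1^2 = 53.3
Result = (-58.1900 - 69.4300i)/53.3

-1.0917 - 1.3026i


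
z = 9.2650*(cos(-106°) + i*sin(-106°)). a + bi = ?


a = 9.2650*cos(-106°) = 9.2650*(-0.27564) = -2.5538
b = 9.2650*sin(-106°) = 9.2650*(-0.96126) = -8.9061

-2.5538 - 8.9061i


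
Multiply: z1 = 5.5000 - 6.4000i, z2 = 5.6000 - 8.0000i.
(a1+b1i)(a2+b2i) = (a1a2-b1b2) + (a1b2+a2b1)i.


Real = 5.5*5.6 - (-6.4)*(-8) = 30.8 - 51.2 = -20.4
Imag = 5.5*(-8) + 5.6*(-6.4) = -44 - (35.84) = -79.84

-20.4000 - 79.8400i


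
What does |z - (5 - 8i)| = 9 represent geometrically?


|z - z0| = r is a circle with center z0 and radius r.
Center = (5, -8), radius = 9

Circle with center (5, -8) and radius 9


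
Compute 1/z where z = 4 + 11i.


|z|^2 = 16+121 = 137
1/z = (4 - 11i)/137

1/z = 0.0292 - 0.0803i


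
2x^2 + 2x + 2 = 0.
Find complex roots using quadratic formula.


disc = 2^2 - 4*2*2 = 4 - 16 = -12
sqrt(|disc|) = sqrt(12) = 3.4641
Real part = -2/(2*2) = -0.5000
Imag part = 3.4641/(2*2) = 0.8660

-0.5000 ± 0.8660i


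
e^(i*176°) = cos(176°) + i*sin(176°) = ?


cos(176°) = -0.9976
sin(176°) = 0.0698

e^(i*176°) = -0.9976 + 0.0698i


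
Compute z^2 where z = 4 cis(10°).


r^2 = 4^2 = 16
n*theta = 2*10° = 20° = 20° (mod 360)
a = 16*cos(20°) = 15.0351
b = 16*sin(20°) = 5.4723

16 cis(20°) = 15.0351 + 5.4723i


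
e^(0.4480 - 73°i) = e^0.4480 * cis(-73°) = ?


e^0.4480 = 1.5652
cos(-73°) = 0.29237
sin(-73°) = -0.9563
Real = 1.5652*0.29237 = 0.4576
Imag = 1.5652*(-0.9563) = -1.4968

0.4576 - 1.4968i


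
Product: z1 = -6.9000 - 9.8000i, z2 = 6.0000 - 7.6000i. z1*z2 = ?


Real = -6.9*6 - (-9.8)*(-7.6) = -41.4 - 74.48 = -115.88
Imag = -6.9*(-7.6) + 6*(-9.8) = 52.44 - (58.8) = -6.36

-115.8800 - 6.3600i


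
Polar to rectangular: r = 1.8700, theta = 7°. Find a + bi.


a = 1.8700*cos(7°) = 1.8700*0.99255 = 1.8561
b = 1.8700*sin(7°) = 1.8700*0.12187 = 0.2279

1.8561 + 0.2279i


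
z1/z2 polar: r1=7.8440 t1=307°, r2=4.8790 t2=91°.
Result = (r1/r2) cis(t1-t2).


r = 7.8440 / 4.8790 = 1.6077
theta = 307° - 91° = 216° = 216° (mod 360)

1.6077 cis(216°)


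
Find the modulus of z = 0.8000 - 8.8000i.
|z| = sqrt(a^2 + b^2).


|z| = sqrt(0.8^2 + (-8.8)^2) = sqrt(0.64 + 77.44) = sqrt(78.08) = 8.8363

|z| = 8.8363


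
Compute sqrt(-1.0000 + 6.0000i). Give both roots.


|z| = sqrt(1+36) = 6.0828
sqrt((|z|+a)/2) = sqrt((6.0828+(-1))/2) = sqrt(2.5414) = 1.5942
sqrt((|z|-a)/2) = sqrt((6.0828-(-1))/2) = sqrt(3.5414) = 1.8819

±(1.5942 + 1.8819i) i.e. 1.5942 + 1.8819i and -1.5942 - 1.8819i


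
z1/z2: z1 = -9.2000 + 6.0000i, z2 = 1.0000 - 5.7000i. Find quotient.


Conjugate of z2 = 1.0000 + 5.7000i
Numerator: (-9.2000 + 6.0000i)(1.0000 + 5.7000i) = -43.4000 - 46.4400i
Denominator: 1^2 + (-5.7)^2 = 33.49
Result = (-43.4000 - 46.4400i)/33.49

-1.2959 - 1.3867i


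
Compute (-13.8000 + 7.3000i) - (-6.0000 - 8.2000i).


Real: -13.8 + 6 = -7.8
Imag: 7.3 + 8.2 = 15.5

-7.8000 + 15.5000i


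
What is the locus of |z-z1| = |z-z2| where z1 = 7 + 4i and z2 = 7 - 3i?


Equal distances means the locus is the perpendicular bisector of z1 and z2.
Midpoint = ((7+7)/2, (4+(-3))/2) = (7.0000, 0.5000)

Perpendicular bisector through (7.0000, 0.5000)


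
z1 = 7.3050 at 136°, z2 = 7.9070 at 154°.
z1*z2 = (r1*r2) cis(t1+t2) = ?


r = 7.3050 * 7.9070 = 57.7606
theta = 136° + 154° = 290° = 290° (mod 360)

57.7606 cis(290°)


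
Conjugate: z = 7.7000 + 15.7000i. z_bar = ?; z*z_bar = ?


z_bar = 7.7000 - 15.7000i
z*z_bar = 7.7^2 + 15.7^2 = 59.29 + 246.49 = 305.78

z_bar = 7.7000 - 15.7000i, z*z_bar = 305.78


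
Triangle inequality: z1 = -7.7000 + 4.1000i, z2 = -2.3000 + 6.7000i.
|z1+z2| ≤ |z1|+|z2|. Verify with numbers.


|z1| = sqrt((-7.7)^2 + 4.1^2) = sqrt(76.1) = 8.7235
|z2| = sqrt((-2.3)^2 + 6.7^2) = sqrt(50.18) = 7.0838
z1+z2 = -10.0000 + 10.8000i
|z1+z2| = sqrt(216.64) = 14.7187
|z1|+|z2| = 8.7235 + 7.0838 = 15.8073

|z1+z2| = 14.7187 ≤ |z1|+|z2| = 15.8073 (verified)


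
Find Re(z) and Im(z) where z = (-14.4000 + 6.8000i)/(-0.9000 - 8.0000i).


Multiply by conjugate: (-14.4000 + 6.8000i)(-0.9000 + 8.0000i) / ((-0.9)^2 + (-8)^2)
Numerator real = -14.4*(-0.9) + 6.8*(-8) = -41.44
Numerator imag = 6.8*(-0.9) - (-14.4)*(-8) = -121.32
Denominator = 64.81
Re(z) = -41.44/64.81 = -0.6394
Im(z) = -121.32/64.81 = -1.8719

Re(z) = -0.6394, Im(z) = -1.8719


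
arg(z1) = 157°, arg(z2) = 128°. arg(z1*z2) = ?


arg(z1*z2) = 157° + 128° = 285°
Normalized to (-180°, 180°]: -75°

-75°


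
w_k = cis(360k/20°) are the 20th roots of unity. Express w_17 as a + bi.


Angle = 360*17/20 = 306°
a = cos(306°) = 0.5878
b = sin(306°) = -0.8090

0.5878 - 0.8090i


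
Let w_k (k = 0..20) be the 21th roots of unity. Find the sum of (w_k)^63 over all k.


The roots are w_k = w^k with w = e^(2*pi*i/21), and (w^k)^63 = (w^63)^k.
So S = 1 + u + u^2 + ... + u^(20) with u = w^63.
63 = 3*21 + 0, so 63 is a multiple of 21 and u = (w^21)^3 = 1.
Every one of the 21 terms equals 1: S = 21

S = 21


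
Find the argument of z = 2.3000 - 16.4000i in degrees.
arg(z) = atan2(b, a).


Re = 2.3, Im = -16.4
arg = atan2(-16.4, 2.3) = -82.0167 degrees

arg(z) = -82.0167 degrees


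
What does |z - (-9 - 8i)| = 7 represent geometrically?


|z - z0| = r is a circle with center z0 and radius r.
Center = (-9, -8), radius = 7

Circle with center (-9, -8) and radius 7


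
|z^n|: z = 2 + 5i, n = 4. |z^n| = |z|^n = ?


|z| = sqrt(4+25) = sqrt(29) = 5.3852
|z^4| = |z|^4 = (sqrt(29))^4 = 29^2 = 841

|z^4| = 841


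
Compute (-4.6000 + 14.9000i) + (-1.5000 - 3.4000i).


Real: -4.6 - 1.5 = -6.1
Imag: 14.9 - 3.4 = 11.5

-6.1000 + 11.5000i


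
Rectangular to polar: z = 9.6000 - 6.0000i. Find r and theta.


r = sqrt(92.16+36) = sqrt(128.16) = 11.3208
theta = atan2(-6, 9.6) = -32.0054 degrees

r = 11.3208, theta = -32.0054 degrees


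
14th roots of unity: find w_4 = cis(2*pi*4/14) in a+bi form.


Angle = 360*4/14 = 102.8571°
a = cos(102.8571°) = -0.2225
b = sin(102.8571°) = 0.9749

-0.2225 + 0.9749i


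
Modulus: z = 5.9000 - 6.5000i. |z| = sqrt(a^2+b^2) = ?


|z| = sqrt(5.9^2 + (-6.5)^2) = sqrt(34.81 + 42.25) = sqrt(77.06) = 8.7784

|z| = 8.7784


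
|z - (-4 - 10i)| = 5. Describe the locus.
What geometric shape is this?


|z - z0| = r is a circle with center z0 and radius r.
Center = (-4, -10), radius = 5

Circle with center (-4, -10) and radius 5


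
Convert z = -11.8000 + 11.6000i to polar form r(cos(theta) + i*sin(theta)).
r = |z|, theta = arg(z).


r = sqrt(139.24+134.56) = sqrt(273.8) = 16.5469
theta = atan2(11.6, -11.8) = 135.4897 degrees

r = 16.5469, theta = 135.4897 degrees


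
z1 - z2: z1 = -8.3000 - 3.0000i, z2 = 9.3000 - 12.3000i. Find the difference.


Real: -8.3 - 9.3 = -17.6
Imag: -3 + 12.3 = 9.3

-17.6000 + 9.3000i


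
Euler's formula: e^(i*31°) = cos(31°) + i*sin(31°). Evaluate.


cos(31°) = 0.8572
sin(31°) = 0.5150

e^(i*31°) = 0.8572 + 0.5150i


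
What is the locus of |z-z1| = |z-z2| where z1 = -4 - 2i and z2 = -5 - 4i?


Equal distances means the locus is the perpendicular bisector of z1 and z2.
Midpoint = ((-4+(-5))/2, (-2+(-4))/2) = (-4.5000, -3.0000)

Perpendicular bisector through (-4.5000, -3.0000)


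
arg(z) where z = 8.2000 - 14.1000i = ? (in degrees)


Re = 8.2, Im = -14.1
arg = atan2(-14.1, 8.2) = -59.8194 degrees

arg(z) = -59.8194 degrees


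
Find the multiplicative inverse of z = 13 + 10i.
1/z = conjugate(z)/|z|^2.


|z|^2 = 169+100 = 269
1/z = (13 - 10i)/269

1/z = 0.0483 - 0.0372i


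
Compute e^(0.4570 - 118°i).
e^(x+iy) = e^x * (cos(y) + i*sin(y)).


e^0.4570 = 1.57933
cos(-118°) = -0.46947
sin(-118°) = -0.88295
Real = 1.57933*(-0.46947) = -0.7414
Imag = 1.57933*(-0.88295) = -1.3945

-0.7414 - 1.3945i


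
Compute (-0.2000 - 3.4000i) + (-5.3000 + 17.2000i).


Real: -0.2 - 5.3 = -5.5
Imag: -3.4 + 17.2 = 13.8

-5.5000 + 13.8000i


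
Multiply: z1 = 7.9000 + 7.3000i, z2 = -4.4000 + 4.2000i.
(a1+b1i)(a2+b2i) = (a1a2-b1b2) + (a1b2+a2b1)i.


Real = 7.9*(-4.4) - 7.3*4.2 = -34.76 - 30.66 = -65.42
Imag = 7.9*4.2 - (4.4)*7.3 = 33.18 - (32.12) = 1.06

-65.4200 + 1.0600i


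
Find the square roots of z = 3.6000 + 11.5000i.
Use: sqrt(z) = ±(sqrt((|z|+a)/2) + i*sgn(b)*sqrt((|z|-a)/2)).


|z| = sqrt(12.96+132.25) = 12.0503
sqrt((|z|+a)/2) = sqrt((12.0503+3.6)/2) = sqrt(7.8252) = 2.7973
sqrt((|z|-a)/2) = sqrt((12.0503-3.6)/2) = sqrt(4.2252) = 2.0555

±(2.7973 + 2.0555i) i.e. 2.7973 + 2.0555i and -2.7973 - 2.0555i
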